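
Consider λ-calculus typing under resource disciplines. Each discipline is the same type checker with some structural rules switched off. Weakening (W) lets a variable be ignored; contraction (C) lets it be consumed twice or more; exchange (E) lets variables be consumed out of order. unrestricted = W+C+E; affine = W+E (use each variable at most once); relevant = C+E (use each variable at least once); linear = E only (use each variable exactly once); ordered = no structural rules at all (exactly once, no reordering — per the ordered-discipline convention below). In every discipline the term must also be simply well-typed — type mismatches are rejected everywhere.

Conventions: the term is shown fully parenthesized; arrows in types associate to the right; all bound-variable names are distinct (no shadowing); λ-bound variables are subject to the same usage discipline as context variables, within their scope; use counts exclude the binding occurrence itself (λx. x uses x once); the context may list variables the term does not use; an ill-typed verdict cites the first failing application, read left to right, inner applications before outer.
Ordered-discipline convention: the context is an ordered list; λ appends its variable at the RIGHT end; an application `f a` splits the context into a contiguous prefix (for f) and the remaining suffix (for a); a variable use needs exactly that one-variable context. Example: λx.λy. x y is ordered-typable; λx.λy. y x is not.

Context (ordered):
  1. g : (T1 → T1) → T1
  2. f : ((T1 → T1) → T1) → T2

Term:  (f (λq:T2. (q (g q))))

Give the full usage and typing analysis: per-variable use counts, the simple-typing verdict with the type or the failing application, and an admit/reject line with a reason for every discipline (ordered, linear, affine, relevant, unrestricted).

counts: g: 1; f: 1; q (λ-bound): 2
left-to-right use order: f, q, g, q
typing: ill-typed: an application expects T1 → T1 but receives T2
ordered ✗ (the type mismatch rejects it)
linear ✗ (not simply typable)
affine ✗ (fails simple typing)
relevant ✗ (a type mismatch blocks all five)
unrestricted ✗ (the type mismatch rejects it)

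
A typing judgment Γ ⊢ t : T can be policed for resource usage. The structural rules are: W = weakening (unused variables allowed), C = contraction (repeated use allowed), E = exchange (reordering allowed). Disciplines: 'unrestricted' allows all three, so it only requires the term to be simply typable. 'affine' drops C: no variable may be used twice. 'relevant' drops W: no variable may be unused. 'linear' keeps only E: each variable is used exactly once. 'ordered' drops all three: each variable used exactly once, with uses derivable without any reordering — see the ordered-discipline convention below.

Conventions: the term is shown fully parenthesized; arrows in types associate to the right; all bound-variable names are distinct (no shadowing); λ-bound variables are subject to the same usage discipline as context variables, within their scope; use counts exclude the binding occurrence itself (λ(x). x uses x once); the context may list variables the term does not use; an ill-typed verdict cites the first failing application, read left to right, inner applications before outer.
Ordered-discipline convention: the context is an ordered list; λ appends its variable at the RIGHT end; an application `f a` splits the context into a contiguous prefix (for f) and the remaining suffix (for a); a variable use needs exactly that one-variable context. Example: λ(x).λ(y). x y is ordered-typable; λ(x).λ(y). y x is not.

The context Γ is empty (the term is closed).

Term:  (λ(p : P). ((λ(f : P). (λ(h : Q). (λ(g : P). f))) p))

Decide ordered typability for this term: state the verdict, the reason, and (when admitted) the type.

no — unused: h, g — weakening required
counts: p [bound]: 1; f [bound]: 1; h [bound]: 0; g [bound]: 0
use order (left to right): f, p
typing: well-typed at P -> Q -> P -> P
per-discipline verdicts: ordered ✗ | linear ✗ | affine ✓ | relevant ✗ | unrestricted ✓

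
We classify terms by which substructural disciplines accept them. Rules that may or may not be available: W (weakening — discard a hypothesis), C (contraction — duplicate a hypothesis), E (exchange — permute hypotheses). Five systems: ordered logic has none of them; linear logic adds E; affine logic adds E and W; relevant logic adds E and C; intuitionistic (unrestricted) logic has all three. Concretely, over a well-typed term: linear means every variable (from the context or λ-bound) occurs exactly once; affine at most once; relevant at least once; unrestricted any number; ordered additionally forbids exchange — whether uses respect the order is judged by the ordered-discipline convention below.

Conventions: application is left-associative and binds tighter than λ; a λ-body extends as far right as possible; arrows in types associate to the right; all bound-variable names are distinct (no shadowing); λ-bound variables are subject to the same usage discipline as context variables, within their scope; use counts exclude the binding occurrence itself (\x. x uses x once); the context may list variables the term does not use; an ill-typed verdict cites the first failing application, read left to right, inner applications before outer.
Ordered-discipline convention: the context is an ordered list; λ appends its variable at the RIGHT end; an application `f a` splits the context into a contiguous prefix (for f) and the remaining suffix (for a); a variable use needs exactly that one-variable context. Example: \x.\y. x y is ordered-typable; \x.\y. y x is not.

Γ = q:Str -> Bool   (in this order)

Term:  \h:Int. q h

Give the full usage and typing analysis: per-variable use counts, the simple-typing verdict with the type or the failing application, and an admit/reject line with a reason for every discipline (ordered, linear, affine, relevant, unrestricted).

variable uses: q ×1, h [bound] ×1
use order (left to right): q, h
typing: ill-typed: a function awaiting Str gets Int
ordered ✗ (fails simple typing)
linear ✗ (a type mismatch blocks all five)
affine ✗ (the type mismatch rejects it)
relevant ✗ (not simply typable)
unrestricted ✗ (fails simple typing)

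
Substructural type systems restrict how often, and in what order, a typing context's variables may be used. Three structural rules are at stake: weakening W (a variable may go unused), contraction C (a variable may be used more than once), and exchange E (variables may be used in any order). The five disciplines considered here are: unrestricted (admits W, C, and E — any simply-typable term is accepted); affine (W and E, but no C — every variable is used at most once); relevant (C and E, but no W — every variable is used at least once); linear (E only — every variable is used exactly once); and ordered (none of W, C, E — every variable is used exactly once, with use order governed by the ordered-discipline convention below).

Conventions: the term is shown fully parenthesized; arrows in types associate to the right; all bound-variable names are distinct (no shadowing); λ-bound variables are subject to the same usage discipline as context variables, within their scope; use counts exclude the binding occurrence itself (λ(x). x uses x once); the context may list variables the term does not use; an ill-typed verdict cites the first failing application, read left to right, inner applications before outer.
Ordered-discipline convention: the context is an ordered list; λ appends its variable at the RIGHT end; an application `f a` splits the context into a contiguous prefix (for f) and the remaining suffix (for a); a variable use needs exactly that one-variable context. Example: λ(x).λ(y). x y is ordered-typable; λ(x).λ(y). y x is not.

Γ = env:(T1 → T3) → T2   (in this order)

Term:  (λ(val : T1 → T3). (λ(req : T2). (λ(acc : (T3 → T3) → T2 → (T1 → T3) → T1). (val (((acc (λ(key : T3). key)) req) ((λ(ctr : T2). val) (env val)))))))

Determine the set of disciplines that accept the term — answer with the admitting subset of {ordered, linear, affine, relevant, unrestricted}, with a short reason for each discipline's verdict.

accepted by: unrestricted
usage: env: 1; val (bound): 3; req (bound): 1; acc (bound): 1; key (bound): 1; ctr (bound): 0
order of uses: val, acc, key, req, val, env, val
typing: well-typed at (T1 → T3) → T2 → ((T3 → T3) → T2 → (T1 → T3) → T1) → T3
ordered: ✗ — val ×3 used more than once (contraction); needs weakening: ctr unused
linear: ✗ — val ×3 used more than once (contraction); needs weakening: ctr unused
affine: ✗ — val ×3 used more than once (contraction)
relevant: ✗ — needs weakening: ctr unused
unrestricted: ✓ — simply typable at (T1 → T3) → T2 → ((T3 → T3) → T2 → (T1 → T3) → T1) → T3; W, C, E all held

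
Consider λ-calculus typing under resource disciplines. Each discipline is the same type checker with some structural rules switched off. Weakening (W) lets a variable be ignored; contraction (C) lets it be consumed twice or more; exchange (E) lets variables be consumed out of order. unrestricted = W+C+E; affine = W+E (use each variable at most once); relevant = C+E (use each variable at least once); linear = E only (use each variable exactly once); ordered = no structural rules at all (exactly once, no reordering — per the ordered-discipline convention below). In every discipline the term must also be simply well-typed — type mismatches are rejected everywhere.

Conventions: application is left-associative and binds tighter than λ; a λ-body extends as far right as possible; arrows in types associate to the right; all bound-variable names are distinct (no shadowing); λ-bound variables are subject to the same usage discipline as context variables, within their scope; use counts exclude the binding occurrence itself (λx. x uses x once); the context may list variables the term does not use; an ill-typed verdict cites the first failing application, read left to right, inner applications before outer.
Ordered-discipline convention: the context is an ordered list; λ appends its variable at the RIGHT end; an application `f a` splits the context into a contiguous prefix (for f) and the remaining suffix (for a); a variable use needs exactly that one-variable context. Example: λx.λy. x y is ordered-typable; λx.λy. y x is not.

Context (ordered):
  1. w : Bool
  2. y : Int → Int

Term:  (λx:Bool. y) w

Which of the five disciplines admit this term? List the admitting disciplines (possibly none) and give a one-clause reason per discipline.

accepted by: affine, unrestricted
usage: w: 1×; y: 1×; x [bound]: 0×
uses in reading order: y, w
typing: well-typed at Int → Int
ordered: ✗ — unused: x — weakening required
linear: ✗ — unused: x — weakening required
affine: ✓ — w, y, x: no repeats, contraction unneeded
relevant: ✗ — unused: x — weakening required
unrestricted: ✓ — simply typable at Int → Int; W, C, E all held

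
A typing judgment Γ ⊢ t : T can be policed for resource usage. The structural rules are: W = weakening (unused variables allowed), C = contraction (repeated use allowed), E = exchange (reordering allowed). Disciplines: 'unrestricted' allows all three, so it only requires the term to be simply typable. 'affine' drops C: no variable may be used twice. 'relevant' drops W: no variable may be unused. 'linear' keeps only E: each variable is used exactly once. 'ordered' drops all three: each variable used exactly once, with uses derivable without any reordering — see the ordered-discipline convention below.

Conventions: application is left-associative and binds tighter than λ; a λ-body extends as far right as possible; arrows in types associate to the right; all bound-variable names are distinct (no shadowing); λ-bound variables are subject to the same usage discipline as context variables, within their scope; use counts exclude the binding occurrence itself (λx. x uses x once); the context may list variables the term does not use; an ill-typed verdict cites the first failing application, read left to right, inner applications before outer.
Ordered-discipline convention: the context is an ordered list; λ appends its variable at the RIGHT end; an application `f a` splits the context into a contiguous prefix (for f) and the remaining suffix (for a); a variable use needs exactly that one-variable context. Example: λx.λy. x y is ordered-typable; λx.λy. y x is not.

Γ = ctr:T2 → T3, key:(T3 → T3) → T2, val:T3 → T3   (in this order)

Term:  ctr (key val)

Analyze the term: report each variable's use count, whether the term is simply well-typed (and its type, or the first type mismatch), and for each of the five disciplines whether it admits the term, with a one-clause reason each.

counts: ctr ×1, key ×1, val ×1
order of uses: ctr, key, val
typing: the term checks, with type T3
ordered ✓ (single-use (ctr, key, val), ordered derivation ok)
linear ✓ (exactly-once usage across ctr, key, val)
affine ✓ (no duplicate uses among ctr, key, val)
relevant ✓ (at least one use each (ctr, key, val))
unrestricted ✓ (simply typable at T3; W, C, E all held)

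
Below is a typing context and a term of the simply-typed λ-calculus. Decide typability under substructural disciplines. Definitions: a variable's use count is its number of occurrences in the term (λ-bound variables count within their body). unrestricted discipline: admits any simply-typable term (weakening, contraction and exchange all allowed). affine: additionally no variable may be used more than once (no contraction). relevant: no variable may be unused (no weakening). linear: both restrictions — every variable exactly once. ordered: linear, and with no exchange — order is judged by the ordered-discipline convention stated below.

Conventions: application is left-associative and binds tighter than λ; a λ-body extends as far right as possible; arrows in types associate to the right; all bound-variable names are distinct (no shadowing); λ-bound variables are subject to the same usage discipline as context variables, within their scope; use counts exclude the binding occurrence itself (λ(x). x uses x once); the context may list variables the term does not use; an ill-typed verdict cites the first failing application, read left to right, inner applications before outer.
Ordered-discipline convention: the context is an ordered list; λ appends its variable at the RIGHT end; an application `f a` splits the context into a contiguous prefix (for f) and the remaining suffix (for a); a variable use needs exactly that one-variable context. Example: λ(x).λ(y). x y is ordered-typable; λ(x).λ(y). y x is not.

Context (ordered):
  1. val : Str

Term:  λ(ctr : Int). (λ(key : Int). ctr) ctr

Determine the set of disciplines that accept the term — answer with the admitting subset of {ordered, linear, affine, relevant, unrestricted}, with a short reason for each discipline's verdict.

admitted in: unrestricted
counts: val=0; ctr (λ-bound)=2; key (λ-bound)=0
uses in reading order: ctr, ctr
typing: ✓ — Int -> Int
ordered: ✗ — ctr ×2 used more than once (contraction); unused: val, key — weakening required
linear: ✗ — ctr ×2 used more than once (contraction); unused: val, key — weakening required
affine: ✗ — ctr ×2 used more than once (contraction)
relevant: ✗ — unused: val, key — weakening required
unrestricted: ✓ — type-checks (Int -> Int) and nothing is barred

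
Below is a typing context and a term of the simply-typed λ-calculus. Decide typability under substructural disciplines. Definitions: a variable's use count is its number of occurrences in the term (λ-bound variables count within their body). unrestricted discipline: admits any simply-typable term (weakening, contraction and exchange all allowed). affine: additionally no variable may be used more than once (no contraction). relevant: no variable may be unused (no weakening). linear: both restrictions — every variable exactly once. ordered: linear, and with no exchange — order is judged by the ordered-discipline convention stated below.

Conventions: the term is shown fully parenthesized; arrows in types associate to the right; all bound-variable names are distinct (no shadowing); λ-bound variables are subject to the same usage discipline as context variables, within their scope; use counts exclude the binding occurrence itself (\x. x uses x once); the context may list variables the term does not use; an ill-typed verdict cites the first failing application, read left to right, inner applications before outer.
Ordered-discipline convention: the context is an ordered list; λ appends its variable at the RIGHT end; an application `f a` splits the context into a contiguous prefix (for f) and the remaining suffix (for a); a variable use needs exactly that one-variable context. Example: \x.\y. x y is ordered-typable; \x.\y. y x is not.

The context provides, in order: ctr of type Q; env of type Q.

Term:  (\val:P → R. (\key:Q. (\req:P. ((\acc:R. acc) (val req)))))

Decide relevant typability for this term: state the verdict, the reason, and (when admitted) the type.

no — ctr, env, key left unused
use counts: ctr ×0; env ×0; val [bound] ×1; key [bound] ×0; req [bound] ×1; acc [bound] ×1
order of uses: acc, val, req
typing: ✓ — (P → R) → Q → P → R
all disciplines: ordered ✗ · linear ✗ · affine ✓ · relevant ✗ · unrestricted ✓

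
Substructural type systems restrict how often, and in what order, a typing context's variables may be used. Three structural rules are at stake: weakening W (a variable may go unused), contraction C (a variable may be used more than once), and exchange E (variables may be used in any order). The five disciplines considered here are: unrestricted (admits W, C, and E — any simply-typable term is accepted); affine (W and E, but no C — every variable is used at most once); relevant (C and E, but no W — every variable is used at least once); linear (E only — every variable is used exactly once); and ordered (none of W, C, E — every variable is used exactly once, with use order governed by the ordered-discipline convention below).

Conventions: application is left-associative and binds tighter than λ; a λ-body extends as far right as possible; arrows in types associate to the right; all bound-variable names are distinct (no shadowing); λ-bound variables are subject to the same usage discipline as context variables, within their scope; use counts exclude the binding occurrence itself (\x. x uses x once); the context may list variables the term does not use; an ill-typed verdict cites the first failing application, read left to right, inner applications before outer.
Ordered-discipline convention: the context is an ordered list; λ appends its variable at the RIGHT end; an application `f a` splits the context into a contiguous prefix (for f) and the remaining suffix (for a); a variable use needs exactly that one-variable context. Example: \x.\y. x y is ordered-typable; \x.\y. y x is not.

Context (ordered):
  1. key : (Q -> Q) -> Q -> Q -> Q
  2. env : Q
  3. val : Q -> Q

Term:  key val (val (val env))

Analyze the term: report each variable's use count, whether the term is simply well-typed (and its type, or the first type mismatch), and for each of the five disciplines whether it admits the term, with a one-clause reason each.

variable uses: key=1; env=1; val=3
order of uses: key, val, val, val, env
typing: ✓ — Q -> Q
ordered ✗ (needs contraction — val ×3)
linear ✗ (needs contraction — val ×3)
affine ✗ (needs contraction — val ×3)
relevant ✓ (key, env, val: all used, weakening unneeded)
unrestricted ✓ (simply typable at Q -> Q; W, C, E all held)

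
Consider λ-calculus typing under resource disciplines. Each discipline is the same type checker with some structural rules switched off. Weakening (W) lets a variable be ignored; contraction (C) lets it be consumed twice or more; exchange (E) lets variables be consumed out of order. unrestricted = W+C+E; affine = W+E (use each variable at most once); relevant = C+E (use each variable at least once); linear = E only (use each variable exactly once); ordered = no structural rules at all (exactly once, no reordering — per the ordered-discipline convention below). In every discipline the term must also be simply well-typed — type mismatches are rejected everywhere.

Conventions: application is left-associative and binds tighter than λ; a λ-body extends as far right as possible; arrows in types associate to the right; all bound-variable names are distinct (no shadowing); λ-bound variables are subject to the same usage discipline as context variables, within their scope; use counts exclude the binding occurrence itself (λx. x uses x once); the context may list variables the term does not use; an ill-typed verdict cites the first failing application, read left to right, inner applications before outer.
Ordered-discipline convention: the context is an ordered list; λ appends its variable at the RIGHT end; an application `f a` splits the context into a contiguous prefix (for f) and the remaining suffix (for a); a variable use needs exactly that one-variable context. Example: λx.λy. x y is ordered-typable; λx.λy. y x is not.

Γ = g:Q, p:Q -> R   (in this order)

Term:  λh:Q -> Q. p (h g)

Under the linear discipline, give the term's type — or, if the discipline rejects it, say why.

term : (Q -> Q) -> R
use counts: g: 1×, p: 1×, h [bound]: 1×
left-to-right use order: p, h, g
typing: well-typed at (Q -> Q) -> R
per-discipline verdicts: ordered ✗ · linear ✓ · affine ✓ · relevant ✓ · unrestricted ✓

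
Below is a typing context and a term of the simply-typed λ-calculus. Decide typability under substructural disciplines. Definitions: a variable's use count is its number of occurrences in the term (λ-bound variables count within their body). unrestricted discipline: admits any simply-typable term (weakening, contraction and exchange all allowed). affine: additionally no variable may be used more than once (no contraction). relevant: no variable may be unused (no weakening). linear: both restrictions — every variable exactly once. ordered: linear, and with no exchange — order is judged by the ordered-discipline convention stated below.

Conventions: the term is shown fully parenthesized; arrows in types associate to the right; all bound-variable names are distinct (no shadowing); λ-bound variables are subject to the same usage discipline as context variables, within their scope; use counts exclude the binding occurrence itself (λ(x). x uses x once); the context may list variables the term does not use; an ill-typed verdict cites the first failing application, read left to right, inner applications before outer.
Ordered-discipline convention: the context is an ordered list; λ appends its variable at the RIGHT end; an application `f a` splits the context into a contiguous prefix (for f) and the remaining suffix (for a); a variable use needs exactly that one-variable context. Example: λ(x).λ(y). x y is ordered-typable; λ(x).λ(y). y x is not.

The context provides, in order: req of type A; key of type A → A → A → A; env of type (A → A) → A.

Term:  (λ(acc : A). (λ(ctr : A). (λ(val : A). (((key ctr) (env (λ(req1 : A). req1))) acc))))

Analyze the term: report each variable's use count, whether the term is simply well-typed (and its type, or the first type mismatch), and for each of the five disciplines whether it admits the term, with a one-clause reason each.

use counts: req: 0×; key: 1×; env: 1×; acc (bound): 1×; ctr (bound): 1×; val (bound): 0×; req1 (bound): 1×
uses in reading order: key, ctr, env, req1, acc
typing: well-typed — term : A → A → A → A
ordered: ✗ — needs weakening: req, val unused
linear: ✗ — needs weakening: req, val unused
affine: ✓ — req, key, env, acc, ctr, val, req1: no repeats, contraction unneeded
relevant: ✗ — needs weakening: req, val unused
unrestricted: ✓ — typability at A → A → A → A is all that's needed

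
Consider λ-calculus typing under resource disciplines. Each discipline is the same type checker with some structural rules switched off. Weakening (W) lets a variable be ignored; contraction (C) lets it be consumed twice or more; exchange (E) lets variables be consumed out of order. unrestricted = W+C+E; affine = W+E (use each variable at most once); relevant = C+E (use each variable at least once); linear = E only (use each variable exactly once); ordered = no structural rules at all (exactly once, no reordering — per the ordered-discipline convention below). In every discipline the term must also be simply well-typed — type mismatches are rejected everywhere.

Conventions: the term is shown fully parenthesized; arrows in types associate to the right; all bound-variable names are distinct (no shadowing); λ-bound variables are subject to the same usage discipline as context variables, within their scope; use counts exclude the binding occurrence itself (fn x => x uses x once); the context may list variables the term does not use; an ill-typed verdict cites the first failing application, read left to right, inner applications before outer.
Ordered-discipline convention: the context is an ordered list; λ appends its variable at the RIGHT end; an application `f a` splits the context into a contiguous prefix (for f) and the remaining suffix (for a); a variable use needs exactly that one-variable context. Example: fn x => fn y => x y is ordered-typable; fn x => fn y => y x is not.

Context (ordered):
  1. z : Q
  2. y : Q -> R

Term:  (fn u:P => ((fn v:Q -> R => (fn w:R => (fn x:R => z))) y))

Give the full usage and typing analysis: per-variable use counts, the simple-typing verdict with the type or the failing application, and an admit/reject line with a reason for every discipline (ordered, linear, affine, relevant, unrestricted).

counts: z: 1×; y: 1×; u (λ-bound): 0×; v (λ-bound): 0×; w (λ-bound): 0×; x (λ-bound): 0×
use order (left to right): z, y
typing: well-typed — term : P -> R -> R -> Q
ordered: ✗, u, v, w, x never used (weakening)
linear: ✗, u, v, w, x never used (weakening)
affine: ✓, none of z, y, u, v, w, x used more than once
relevant: ✗, u, v, w, x never used (weakening)
unrestricted: ✓, typability at P -> R -> R -> Q is all that's needed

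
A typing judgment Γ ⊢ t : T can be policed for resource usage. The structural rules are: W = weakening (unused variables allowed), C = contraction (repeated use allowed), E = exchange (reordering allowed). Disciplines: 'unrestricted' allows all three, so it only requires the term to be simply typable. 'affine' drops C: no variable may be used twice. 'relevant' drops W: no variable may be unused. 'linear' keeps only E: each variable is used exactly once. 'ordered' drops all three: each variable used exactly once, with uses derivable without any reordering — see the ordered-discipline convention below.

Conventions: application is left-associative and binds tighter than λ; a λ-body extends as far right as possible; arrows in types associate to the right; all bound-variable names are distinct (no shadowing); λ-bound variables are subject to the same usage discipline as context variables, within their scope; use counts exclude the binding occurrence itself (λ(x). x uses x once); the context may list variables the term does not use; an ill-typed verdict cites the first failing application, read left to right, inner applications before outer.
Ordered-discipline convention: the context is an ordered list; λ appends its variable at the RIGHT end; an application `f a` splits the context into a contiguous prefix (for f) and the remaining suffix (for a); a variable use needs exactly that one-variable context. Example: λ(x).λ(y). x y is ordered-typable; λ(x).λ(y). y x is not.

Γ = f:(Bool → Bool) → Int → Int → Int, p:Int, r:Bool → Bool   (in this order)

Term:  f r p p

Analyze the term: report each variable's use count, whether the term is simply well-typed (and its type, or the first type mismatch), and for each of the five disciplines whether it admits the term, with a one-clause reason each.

counts: f=1, p=2, r=1
uses in reading order: f, r, p, p
typing: well-typed — term : Int
ordered: ✗, uses contraction: p ×2
linear: ✗, uses contraction: p ×2
affine: ✗, uses contraction: p ×2
relevant: ✓, f, p, r: all used, weakening unneeded
unrestricted: ✓, simply typable at Int; W, C, E all held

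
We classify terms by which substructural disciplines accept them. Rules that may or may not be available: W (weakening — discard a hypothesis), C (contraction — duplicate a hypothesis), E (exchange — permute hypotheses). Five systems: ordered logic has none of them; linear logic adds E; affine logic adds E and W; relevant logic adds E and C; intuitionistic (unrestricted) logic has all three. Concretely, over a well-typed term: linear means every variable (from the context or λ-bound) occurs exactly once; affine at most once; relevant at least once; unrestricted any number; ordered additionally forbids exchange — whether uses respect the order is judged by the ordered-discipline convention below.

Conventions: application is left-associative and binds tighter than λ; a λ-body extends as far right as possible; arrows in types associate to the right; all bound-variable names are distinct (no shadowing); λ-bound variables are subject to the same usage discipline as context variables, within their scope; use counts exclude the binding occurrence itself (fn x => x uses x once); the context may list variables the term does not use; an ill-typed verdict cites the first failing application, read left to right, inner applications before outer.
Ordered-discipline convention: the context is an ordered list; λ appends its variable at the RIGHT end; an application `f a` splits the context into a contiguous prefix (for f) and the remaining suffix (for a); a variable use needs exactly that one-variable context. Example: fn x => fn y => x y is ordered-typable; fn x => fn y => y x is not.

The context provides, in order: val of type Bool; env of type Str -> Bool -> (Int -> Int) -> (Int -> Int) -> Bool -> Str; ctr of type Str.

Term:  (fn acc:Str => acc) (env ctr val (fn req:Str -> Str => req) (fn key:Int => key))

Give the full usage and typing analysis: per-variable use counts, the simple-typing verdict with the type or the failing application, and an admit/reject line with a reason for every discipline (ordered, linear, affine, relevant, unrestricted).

counts: val ×1; env ×1; ctr ×1; acc [bound] ×1; req [bound] ×1; key [bound] ×1
order of uses: acc, env, ctr, val, req, key
typing: ill-typed: an application expects Int -> Int but receives (Str -> Str) -> Str -> Str
ordered ✗ (not simply typable)
linear ✗ (fails simple typing)
affine ✗ (a type mismatch blocks all five)
relevant ✗ (the type mismatch rejects it)
unrestricted ✗ (not simply typable)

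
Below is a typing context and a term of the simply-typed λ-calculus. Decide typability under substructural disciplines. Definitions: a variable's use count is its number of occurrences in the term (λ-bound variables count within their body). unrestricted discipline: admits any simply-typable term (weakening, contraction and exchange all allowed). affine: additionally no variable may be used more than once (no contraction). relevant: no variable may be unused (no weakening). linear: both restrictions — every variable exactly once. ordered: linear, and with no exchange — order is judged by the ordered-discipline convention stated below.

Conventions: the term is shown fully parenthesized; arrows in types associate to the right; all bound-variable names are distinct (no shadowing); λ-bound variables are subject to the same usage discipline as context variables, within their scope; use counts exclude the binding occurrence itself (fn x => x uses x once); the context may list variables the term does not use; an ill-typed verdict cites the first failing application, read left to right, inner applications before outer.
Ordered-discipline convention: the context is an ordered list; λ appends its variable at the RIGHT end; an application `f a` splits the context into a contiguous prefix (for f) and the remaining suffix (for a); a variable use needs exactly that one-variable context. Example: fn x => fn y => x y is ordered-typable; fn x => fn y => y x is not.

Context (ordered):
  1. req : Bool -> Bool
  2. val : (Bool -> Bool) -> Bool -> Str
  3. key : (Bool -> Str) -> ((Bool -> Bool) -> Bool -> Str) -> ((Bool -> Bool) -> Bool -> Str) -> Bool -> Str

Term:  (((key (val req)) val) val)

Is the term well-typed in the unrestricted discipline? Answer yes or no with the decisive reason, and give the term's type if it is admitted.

yes — typability at Bool -> Str is all that's needed; term : Bool -> Str
counts: req: 1; val: 3; key: 1
order of uses: key, val, req, val, val
typing: well-typed — term : Bool -> Str
across the five disciplines: ordered ✗; linear ✗; affine ✗; relevant ✓; unrestricted ✓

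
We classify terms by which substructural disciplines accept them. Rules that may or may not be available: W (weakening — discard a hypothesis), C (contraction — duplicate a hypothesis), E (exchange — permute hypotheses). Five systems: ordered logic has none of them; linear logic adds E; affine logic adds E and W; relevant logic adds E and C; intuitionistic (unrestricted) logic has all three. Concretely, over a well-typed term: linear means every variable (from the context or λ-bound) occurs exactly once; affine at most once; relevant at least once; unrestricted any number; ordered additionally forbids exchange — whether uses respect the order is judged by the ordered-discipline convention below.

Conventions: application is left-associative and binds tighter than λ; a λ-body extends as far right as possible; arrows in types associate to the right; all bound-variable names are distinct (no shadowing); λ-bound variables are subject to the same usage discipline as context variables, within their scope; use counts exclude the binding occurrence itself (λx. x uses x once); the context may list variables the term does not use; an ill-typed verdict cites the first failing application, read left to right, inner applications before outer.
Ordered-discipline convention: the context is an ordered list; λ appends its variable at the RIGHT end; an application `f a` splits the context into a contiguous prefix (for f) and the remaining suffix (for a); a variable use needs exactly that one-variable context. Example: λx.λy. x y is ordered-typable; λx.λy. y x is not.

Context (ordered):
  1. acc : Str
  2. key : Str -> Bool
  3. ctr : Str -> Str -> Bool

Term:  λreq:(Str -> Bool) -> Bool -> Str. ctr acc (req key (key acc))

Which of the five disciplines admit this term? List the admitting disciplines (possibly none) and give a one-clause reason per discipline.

accepted by: relevant, unrestricted
variable uses: acc=2, key=2, ctr=1, req [bound]=1
left-to-right use order: ctr, acc, req, key, key, acc
typing: the term checks, with type ((Str -> Bool) -> Bool -> Str) -> Bool
ordered: ✗, needs contraction — acc ×2, key ×2
linear: ✗, needs contraction — acc ×2, key ×2
affine: ✗, needs contraction — acc ×2, key ×2
relevant: ✓, none of acc, key, ctr, req goes unused
unrestricted: ✓, type-checks (((Str -> Bool) -> Bool -> Str) -> Bool) and nothing is barred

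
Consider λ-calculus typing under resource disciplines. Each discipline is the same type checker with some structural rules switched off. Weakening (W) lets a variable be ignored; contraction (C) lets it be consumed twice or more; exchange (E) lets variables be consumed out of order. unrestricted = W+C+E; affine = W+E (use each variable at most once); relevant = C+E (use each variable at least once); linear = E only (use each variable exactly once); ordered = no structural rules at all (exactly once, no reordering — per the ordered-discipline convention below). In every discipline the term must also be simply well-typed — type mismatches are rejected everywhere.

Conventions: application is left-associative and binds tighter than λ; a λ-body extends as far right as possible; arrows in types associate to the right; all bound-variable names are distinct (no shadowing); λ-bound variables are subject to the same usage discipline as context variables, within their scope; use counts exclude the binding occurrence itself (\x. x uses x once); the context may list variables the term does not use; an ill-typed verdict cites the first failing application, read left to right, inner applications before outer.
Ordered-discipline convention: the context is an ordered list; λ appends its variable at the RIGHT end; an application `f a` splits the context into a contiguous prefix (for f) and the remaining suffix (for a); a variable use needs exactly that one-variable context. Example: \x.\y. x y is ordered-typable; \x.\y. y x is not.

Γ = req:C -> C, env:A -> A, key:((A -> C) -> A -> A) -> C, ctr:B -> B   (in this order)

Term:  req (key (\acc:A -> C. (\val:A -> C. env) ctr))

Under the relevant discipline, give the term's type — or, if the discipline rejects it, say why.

not well-typed under relevant — not simply typable
counts: req: 1×, env: 1×, key: 1×, ctr: 1×, acc [bound]: 0×, val [bound]: 0×
uses in reading order: req, key, env, ctr
typing: ill-typed: a function awaiting A -> C gets B -> B
across the five disciplines: ordered ✗, linear ✗, affine ✗, relevant ✗, unrestricted ✗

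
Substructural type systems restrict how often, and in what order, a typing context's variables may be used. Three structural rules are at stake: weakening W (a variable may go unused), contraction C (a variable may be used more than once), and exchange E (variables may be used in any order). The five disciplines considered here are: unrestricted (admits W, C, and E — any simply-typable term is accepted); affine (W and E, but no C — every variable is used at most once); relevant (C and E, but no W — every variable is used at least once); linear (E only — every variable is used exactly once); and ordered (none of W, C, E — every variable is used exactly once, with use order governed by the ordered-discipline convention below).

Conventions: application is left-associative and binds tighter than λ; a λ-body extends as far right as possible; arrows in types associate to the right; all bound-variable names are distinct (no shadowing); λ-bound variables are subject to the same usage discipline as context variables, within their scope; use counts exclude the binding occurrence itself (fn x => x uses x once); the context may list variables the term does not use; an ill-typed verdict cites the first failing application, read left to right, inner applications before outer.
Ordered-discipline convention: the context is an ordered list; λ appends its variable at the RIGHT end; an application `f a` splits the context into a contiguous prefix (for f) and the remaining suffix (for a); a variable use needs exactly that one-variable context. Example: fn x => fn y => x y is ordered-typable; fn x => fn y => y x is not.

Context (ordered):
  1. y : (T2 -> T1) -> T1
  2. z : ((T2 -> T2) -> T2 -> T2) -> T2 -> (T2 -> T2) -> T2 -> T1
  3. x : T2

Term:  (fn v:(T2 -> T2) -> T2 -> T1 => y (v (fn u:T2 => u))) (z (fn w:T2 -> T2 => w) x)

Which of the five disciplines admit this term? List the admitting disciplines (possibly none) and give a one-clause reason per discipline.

admitted in: ordered, linear, affine, relevant, unrestricted
usage: y ×1, z ×1, x ×1, v [bound] ×1, u [bound] ×1, w [bound] ×1
order of uses: y, v, u, z, w, x
typing: ✓ — T1
ordered: ✓ — y, z, x, v, u, w: once each, no exchange needed
linear: ✓ — exactly-once usage across y, z, x, v, u, w
affine: ✓ — no duplicate uses among y, z, x, v, u, w
relevant: ✓ — y, z, x, v, u, w: all used, weakening unneeded
unrestricted: ✓ — well-typed at T1; no restrictions here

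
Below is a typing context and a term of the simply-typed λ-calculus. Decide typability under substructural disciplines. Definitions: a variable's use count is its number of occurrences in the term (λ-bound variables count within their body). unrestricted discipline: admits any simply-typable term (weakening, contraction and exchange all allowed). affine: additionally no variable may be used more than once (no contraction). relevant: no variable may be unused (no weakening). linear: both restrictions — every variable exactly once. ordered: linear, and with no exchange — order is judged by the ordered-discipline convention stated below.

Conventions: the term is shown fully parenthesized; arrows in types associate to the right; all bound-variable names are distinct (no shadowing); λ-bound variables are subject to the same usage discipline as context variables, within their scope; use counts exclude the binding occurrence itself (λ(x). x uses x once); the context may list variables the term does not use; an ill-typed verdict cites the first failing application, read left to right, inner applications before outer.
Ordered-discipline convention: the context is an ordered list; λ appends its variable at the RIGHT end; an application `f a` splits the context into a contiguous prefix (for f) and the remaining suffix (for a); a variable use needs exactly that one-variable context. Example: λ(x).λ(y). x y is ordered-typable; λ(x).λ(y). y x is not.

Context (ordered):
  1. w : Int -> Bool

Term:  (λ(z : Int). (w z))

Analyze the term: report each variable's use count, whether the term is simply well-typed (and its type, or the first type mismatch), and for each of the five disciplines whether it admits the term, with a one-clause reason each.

variable uses: w: 1×, z [bound]: 1×
use order (left to right): w, z
typing: well-typed — term : Int -> Bool
ordered: ✓, one use each (w, z); ordered split holds
linear: ✓, w, z: one use apiece
affine: ✓, at most one use each (w, z)
relevant: ✓, every one of w, z appears
unrestricted: ✓, well-typed at Int -> Bool; no restrictions here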